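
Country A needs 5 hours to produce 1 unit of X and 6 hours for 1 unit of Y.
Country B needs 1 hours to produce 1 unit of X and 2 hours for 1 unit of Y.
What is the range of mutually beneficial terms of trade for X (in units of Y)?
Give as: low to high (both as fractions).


Opportunity cost of X for Country A = hours_X / hours_Y = 5/6 = 5/6 units of Y
Opportunity cost of X for Country B = hours_X / hours_Y = 1/2 = 1/2 units of Y
Terms of trade must be between the two opportunity costs.
Range: 1/2 to 5/6

1/2 to 5/6


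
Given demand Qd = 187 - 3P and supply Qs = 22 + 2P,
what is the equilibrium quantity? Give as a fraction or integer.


First find equilibrium price:
187 - 3P = 22 + 2P
P* = 165/5 = 33
Then substitute into demand:
Q* = 187 - 3 * 33 = 88

88


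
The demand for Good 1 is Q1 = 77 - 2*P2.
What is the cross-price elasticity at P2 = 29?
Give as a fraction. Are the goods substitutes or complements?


dQ1/dP2 = -2
At P2 = 29: Q1 = 77 - 2*29 = 19
Exy = (dQ1/dP2)(P2/Q1) = -2 * 29 / 19 = -58/19
Since Exy < 0, the goods are complements.

-58/19 (complements)


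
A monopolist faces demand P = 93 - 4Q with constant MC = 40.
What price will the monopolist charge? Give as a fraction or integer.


MR = 93 - 8Q
Set MR = MC: 93 - 8Q = 40
Q* = 53/8
Substitute into demand:
P* = 93 - 4*53/8 = 133/2

133/2


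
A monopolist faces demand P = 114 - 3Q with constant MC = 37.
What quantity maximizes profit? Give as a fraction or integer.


TR = P*Q = (114 - 3Q)Q = 114Q - 3Q^2
MR = dTR/dQ = 114 - 6Q
Set MR = MC:
114 - 6Q = 37
77 = 6Q
Q* = 77/6 = 77/6

77/6


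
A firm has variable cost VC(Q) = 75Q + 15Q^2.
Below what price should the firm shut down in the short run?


AVC(Q) = VC(Q)/Q = 75 + 15Q
AVC is increasing in Q, so minimum AVC is at Q -> 0+.
Min AVC = 75
The firm should shut down if P < 75.

75


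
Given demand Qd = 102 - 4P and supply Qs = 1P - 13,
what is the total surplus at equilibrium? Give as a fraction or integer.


Find equilibrium: 102 - 4P = 1P - 13
102 + 13 = 5P
P* = 115/5 = 23
Q* = 1*23 - 13 = 10
Inverse demand: P = 51/2 - Q/4, so P_max = 51/2
Inverse supply: P = 13 + Q/1, so P_min = 13
CS = (1/2) * 10 * (51/2 - 23) = 25/2
PS = (1/2) * 10 * (23 - 13) = 50
TS = CS + PS = 25/2 + 50 = 125/2

125/2


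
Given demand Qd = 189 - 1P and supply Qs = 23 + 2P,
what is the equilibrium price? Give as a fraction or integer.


At equilibrium, Qd = Qs.
189 - 1P = 23 + 2P
189 - 23 = 1P + 2P
166 = 3P
P* = 166/3 = 166/3

166/3


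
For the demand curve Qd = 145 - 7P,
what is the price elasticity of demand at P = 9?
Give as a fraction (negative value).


dQ/dP = -7
At P = 9: Q = 145 - 7*9 = 82
E = (dQ/dP)(P/Q) = (-7)(9/82) = -63/82

-63/82


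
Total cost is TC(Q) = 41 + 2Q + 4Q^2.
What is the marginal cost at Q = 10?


MC = dTC/dQ = 2 + 2*4*Q
At Q = 10:
MC = 2 + 8*10
MC = 2 + 80 = 82

82


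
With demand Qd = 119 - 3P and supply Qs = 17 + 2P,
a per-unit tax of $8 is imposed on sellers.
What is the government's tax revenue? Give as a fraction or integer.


With tax on sellers, new supply: Qs' = 17 + 2(P - 8)
= 1 + 2P
New equilibrium quantity:
Q_new = 241/5
Tax revenue = tax * Q_new = 8 * 241/5 = 1928/5

1928/5


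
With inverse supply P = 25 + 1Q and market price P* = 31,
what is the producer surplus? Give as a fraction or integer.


Minimum supply price (at Q=0): P_min = 25
Quantity supplied at P* = 31:
Q* = (31 - 25)/1 = 6
PS = (1/2) * Q* * (P* - P_min)
PS = (1/2) * 6 * (31 - 25)
PS = (1/2) * 6 * 6 = 18

18


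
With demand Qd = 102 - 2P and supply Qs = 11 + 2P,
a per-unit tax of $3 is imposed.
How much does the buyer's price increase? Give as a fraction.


With a per-unit tax, the buyer's price increase depends on relative slopes.
Supply slope: d = 2, Demand slope: b = 2
Buyer's price increase = d * tax / (b + d)
= 2 * 3 / (2 + 2)
= 6 / 4 = 3/2

3/2


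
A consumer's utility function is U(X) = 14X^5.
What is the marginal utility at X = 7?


MU = dU/dX = 14*5*X^(5-1)
MU = 70*X^4
At X = 7:
MU = 70 * 7^4
MU = 70 * 2401 = 168070

168070


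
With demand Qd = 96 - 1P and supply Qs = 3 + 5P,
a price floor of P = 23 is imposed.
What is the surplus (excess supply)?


At P = 23:
Qd = 96 - 1*23 = 73
Qs = 3 + 5*23 = 118
Surplus = Qs - Qd = 118 - 73 = 45

45


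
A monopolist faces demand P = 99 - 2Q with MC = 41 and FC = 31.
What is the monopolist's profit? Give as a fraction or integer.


MR = MC: 99 - 4Q = 41
Q* = 29/2
P* = 99 - 2*29/2 = 70
Profit = (P* - MC)*Q* - FC
= (70 - 41)*29/2 - 31
= 29*29/2 - 31
= 841/2 - 31 = 779/2

779/2


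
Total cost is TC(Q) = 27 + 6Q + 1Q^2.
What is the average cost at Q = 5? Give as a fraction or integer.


TC(5) = 27 + 6*5 + 1*5^2
TC(5) = 27 + 30 + 25 = 82
AC = TC/Q = 82/5 = 82/5

82/5


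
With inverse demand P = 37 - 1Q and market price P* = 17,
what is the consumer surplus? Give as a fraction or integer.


Maximum willingness to pay (at Q=0): P_max = 37
Quantity demanded at P* = 17:
Q* = (37 - 17)/1 = 20
CS = (1/2) * Q* * (P_max - P*)
CS = (1/2) * 20 * (37 - 17)
CS = (1/2) * 20 * 20 = 200

200


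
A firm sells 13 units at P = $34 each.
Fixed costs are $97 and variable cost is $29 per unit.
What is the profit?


Total Revenue = P * Q = 34 * 13 = $442
Total Cost = FC + VC*Q = 97 + 29*13 = $474
Profit = TR - TC = 442 - 474 = $-32

$-32


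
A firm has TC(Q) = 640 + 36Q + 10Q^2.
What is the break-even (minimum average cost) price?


AC(Q) = 640/Q + 36 + 10Q
To minimize: dAC/dQ = -640/Q^2 + 10 = 0
Q^2 = 640/10 = 64
Q* = 8
Min AC = 640/8 + 36 + 10*8
Min AC = 80 + 36 + 80 = 196

196


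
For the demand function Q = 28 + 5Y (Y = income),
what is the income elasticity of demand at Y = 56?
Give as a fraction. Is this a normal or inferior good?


dQ/dY = 5
At Y = 56: Q = 28 + 5*56 = 308
Ey = (dQ/dY)(Y/Q) = 5 * 56 / 308 = 10/11
Since Ey > 0, this is a normal good.

10/11 (normal good)


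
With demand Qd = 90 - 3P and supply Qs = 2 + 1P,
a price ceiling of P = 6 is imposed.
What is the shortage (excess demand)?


At P = 6:
Qd = 90 - 3*6 = 72
Qs = 2 + 1*6 = 8
Shortage = Qd - Qs = 72 - 8 = 64

64


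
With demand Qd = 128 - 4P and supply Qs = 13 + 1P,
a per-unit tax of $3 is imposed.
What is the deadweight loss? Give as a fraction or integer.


Pre-tax equilibrium quantity: Q* = 36
Post-tax equilibrium quantity: Q_tax = 168/5
Reduction in quantity: Q* - Q_tax = 12/5
DWL = (1/2) * tax * (Q* - Q_tax)
DWL = (1/2) * 3 * 12/5 = 18/5

18/5


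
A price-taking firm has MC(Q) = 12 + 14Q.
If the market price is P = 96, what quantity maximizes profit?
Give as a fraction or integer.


In perfect competition, profit is maximized where P = MC.
96 = 12 + 14Q
84 = 14Q
Q* = 84/14 = 6

6


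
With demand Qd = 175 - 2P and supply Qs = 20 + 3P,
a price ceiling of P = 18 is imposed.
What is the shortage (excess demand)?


At P = 18:
Qd = 175 - 2*18 = 139
Qs = 20 + 3*18 = 74
Shortage = Qd - Qs = 139 - 74 = 65

65


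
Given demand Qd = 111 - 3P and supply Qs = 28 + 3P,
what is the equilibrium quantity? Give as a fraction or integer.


First find equilibrium price:
111 - 3P = 28 + 3P
P* = 83/6 = 83/6
Then substitute into demand:
Q* = 111 - 3 * 83/6 = 139/2

139/2


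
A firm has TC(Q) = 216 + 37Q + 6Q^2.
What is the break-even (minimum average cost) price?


AC(Q) = 216/Q + 37 + 6Q
To minimize: dAC/dQ = -216/Q^2 + 6 = 0
Q^2 = 216/6 = 36
Q* = 6
Min AC = 216/6 + 37 + 6*6
Min AC = 36 + 37 + 36 = 109

109


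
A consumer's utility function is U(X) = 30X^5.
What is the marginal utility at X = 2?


MU = dU/dX = 30*5*X^(5-1)
MU = 150*X^4
At X = 2:
MU = 150 * 2^4
MU = 150 * 16 = 2400

2400


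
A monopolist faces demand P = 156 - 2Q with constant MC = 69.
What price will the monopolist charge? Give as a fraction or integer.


MR = 156 - 4Q
Set MR = MC: 156 - 4Q = 69
Q* = 87/4
Substitute into demand:
P* = 156 - 2*87/4 = 225/2

225/2


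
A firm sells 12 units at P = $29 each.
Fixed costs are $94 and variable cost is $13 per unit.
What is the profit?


Total Revenue = P * Q = 29 * 12 = $348
Total Cost = FC + VC*Q = 94 + 13*12 = $250
Profit = TR - TC = 348 - 250 = $98

$98


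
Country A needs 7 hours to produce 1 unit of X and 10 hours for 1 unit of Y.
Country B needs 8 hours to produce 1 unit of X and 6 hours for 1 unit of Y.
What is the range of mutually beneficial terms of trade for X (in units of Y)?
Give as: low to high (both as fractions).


Opportunity cost of X for Country A = hours_X / hours_Y = 7/10 = 7/10 units of Y
Opportunity cost of X for Country B = hours_X / hours_Y = 8/6 = 4/3 units of Y
Terms of trade must be between the two opportunity costs.
Range: 7/10 to 4/3

7/10 to 4/3


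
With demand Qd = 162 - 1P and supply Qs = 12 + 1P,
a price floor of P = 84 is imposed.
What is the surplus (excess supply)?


At P = 84:
Qd = 162 - 1*84 = 78
Qs = 12 + 1*84 = 96
Surplus = Qs - Qd = 96 - 78 = 18

18


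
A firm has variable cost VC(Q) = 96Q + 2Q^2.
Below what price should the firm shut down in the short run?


AVC(Q) = VC(Q)/Q = 96 + 2Q
AVC is increasing in Q, so minimum AVC is at Q -> 0+.
Min AVC = 96
The firm should shut down if P < 96.

96


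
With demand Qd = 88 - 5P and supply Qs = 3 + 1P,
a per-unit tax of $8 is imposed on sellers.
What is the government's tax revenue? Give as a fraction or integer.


With tax on sellers, new supply: Qs' = 3 + 1(P - 8)
= 1P - 5
New equilibrium quantity:
Q_new = 21/2
Tax revenue = tax * Q_new = 8 * 21/2 = 84

84


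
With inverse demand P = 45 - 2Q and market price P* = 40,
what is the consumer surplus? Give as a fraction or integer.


Maximum willingness to pay (at Q=0): P_max = 45
Quantity demanded at P* = 40:
Q* = (45 - 40)/2 = 5/2
CS = (1/2) * Q* * (P_max - P*)
CS = (1/2) * 5/2 * (45 - 40)
CS = (1/2) * 5/2 * 5 = 25/4

25/4


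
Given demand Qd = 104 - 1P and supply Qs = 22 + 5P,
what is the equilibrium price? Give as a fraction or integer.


At equilibrium, Qd = Qs.
104 - 1P = 22 + 5P
104 - 22 = 1P + 5P
82 = 6P
P* = 82/6 = 41/3

41/3


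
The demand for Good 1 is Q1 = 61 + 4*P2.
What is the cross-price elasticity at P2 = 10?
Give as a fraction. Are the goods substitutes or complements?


dQ1/dP2 = 4
At P2 = 10: Q1 = 61 + 4*10 = 101
Exy = (dQ1/dP2)(P2/Q1) = 4 * 10 / 101 = 40/101
Since Exy > 0, the goods are substitutes.

40/101 (substitutes)


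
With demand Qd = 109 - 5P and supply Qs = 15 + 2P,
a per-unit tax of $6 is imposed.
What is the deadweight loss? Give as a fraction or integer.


Pre-tax equilibrium quantity: Q* = 293/7
Post-tax equilibrium quantity: Q_tax = 233/7
Reduction in quantity: Q* - Q_tax = 60/7
DWL = (1/2) * tax * (Q* - Q_tax)
DWL = (1/2) * 6 * 60/7 = 180/7

180/7


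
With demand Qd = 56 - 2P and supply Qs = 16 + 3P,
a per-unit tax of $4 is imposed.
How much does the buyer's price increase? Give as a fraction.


With a per-unit tax, the buyer's price increase depends on relative slopes.
Supply slope: d = 3, Demand slope: b = 2
Buyer's price increase = d * tax / (b + d)
= 3 * 4 / (2 + 3)
= 12 / 5 = 12/5

12/5


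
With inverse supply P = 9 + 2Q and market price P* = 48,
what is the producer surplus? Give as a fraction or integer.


Minimum supply price (at Q=0): P_min = 9
Quantity supplied at P* = 48:
Q* = (48 - 9)/2 = 39/2
PS = (1/2) * Q* * (P* - P_min)
PS = (1/2) * 39/2 * (48 - 9)
PS = (1/2) * 39/2 * 39 = 1521/4

1521/4


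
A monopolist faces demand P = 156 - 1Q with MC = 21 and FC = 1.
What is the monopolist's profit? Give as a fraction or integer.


MR = MC: 156 - 2Q = 21
Q* = 135/2
P* = 156 - 1*135/2 = 177/2
Profit = (P* - MC)*Q* - FC
= (177/2 - 21)*135/2 - 1
= 135/2*135/2 - 1
= 18225/4 - 1 = 18221/4

18221/4


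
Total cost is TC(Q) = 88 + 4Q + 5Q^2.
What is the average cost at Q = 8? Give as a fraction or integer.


TC(8) = 88 + 4*8 + 5*8^2
TC(8) = 88 + 32 + 320 = 440
AC = TC/Q = 440/8 = 55

55


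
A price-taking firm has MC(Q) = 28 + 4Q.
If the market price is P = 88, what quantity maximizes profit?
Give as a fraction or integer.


In perfect competition, profit is maximized where P = MC.
88 = 28 + 4Q
60 = 4Q
Q* = 60/4 = 15

15


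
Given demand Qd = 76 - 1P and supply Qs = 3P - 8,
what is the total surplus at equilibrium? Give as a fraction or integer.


Find equilibrium: 76 - 1P = 3P - 8
76 + 8 = 4P
P* = 84/4 = 21
Q* = 3*21 - 8 = 55
Inverse demand: P = 76 - Q/1, so P_max = 76
Inverse supply: P = 8/3 + Q/3, so P_min = 8/3
CS = (1/2) * 55 * (76 - 21) = 3025/2
PS = (1/2) * 55 * (21 - 8/3) = 3025/6
TS = CS + PS = 3025/2 + 3025/6 = 6050/3

6050/3


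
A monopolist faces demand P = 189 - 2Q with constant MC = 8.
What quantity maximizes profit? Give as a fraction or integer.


TR = P*Q = (189 - 2Q)Q = 189Q - 2Q^2
MR = dTR/dQ = 189 - 4Q
Set MR = MC:
189 - 4Q = 8
181 = 4Q
Q* = 181/4 = 181/4

181/4


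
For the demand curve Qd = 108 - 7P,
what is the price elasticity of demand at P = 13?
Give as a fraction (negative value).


dQ/dP = -7
At P = 13: Q = 108 - 7*13 = 17
E = (dQ/dP)(P/Q) = (-7)(13/17) = -91/17

-91/17


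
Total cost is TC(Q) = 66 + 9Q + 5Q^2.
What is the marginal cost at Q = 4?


MC = dTC/dQ = 9 + 2*5*Q
At Q = 4:
MC = 9 + 10*4
MC = 9 + 40 = 49

49


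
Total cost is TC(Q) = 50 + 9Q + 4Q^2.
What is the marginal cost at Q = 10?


MC = dTC/dQ = 9 + 2*4*Q
At Q = 10:
MC = 9 + 8*10
MC = 9 + 80 = 89

89


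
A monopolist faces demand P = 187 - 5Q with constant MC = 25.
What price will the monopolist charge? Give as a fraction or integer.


MR = 187 - 10Q
Set MR = MC: 187 - 10Q = 25
Q* = 81/5
Substitute into demand:
P* = 187 - 5*81/5 = 106

106


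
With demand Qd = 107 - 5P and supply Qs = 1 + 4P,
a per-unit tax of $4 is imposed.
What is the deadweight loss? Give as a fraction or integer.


Pre-tax equilibrium quantity: Q* = 433/9
Post-tax equilibrium quantity: Q_tax = 353/9
Reduction in quantity: Q* - Q_tax = 80/9
DWL = (1/2) * tax * (Q* - Q_tax)
DWL = (1/2) * 4 * 80/9 = 160/9

160/9


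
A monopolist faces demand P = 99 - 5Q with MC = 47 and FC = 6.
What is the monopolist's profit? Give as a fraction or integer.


MR = MC: 99 - 10Q = 47
Q* = 26/5
P* = 99 - 5*26/5 = 73
Profit = (P* - MC)*Q* - FC
= (73 - 47)*26/5 - 6
= 26*26/5 - 6
= 676/5 - 6 = 646/5

646/5


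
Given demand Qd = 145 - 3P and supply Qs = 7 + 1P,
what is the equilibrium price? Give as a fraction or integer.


At equilibrium, Qd = Qs.
145 - 3P = 7 + 1P
145 - 7 = 3P + 1P
138 = 4P
P* = 138/4 = 69/2

69/2


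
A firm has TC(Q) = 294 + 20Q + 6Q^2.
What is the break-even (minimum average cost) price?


AC(Q) = 294/Q + 20 + 6Q
To minimize: dAC/dQ = -294/Q^2 + 6 = 0
Q^2 = 294/6 = 49
Q* = 7
Min AC = 294/7 + 20 + 6*7
Min AC = 42 + 20 + 42 = 104

104


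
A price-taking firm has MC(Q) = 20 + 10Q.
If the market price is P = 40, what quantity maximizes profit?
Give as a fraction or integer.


In perfect competition, profit is maximized where P = MC.
40 = 20 + 10Q
20 = 10Q
Q* = 20/10 = 2

2


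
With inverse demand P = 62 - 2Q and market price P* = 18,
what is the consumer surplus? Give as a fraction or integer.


Maximum willingness to pay (at Q=0): P_max = 62
Quantity demanded at P* = 18:
Q* = (62 - 18)/2 = 22
CS = (1/2) * Q* * (P_max - P*)
CS = (1/2) * 22 * (62 - 18)
CS = (1/2) * 22 * 44 = 484

484


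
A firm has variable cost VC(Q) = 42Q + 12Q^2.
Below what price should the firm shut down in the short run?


AVC(Q) = VC(Q)/Q = 42 + 12Q
AVC is increasing in Q, so minimum AVC is at Q -> 0+.
Min AVC = 42
The firm should shut down if P < 42.

42


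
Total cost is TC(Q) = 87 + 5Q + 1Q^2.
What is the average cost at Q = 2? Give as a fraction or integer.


TC(2) = 87 + 5*2 + 1*2^2
TC(2) = 87 + 10 + 4 = 101
AC = TC/Q = 101/2 = 101/2

101/2


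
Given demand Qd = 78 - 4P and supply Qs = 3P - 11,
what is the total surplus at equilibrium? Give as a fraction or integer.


Find equilibrium: 78 - 4P = 3P - 11
78 + 11 = 7P
P* = 89/7 = 89/7
Q* = 3*89/7 - 11 = 190/7
Inverse demand: P = 39/2 - Q/4, so P_max = 39/2
Inverse supply: P = 11/3 + Q/3, so P_min = 11/3
CS = (1/2) * 190/7 * (39/2 - 89/7) = 9025/98
PS = (1/2) * 190/7 * (89/7 - 11/3) = 18050/147
TS = CS + PS = 9025/98 + 18050/147 = 9025/42

9025/42


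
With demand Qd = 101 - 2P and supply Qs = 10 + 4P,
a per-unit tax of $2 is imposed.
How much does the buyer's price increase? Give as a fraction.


With a per-unit tax, the buyer's price increase depends on relative slopes.
Supply slope: d = 4, Demand slope: b = 2
Buyer's price increase = d * tax / (b + d)
= 4 * 2 / (2 + 4)
= 8 / 6 = 4/3

4/3


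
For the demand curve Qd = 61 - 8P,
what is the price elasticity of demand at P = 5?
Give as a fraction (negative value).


dQ/dP = -8
At P = 5: Q = 61 - 8*5 = 21
E = (dQ/dP)(P/Q) = (-8)(5/21) = -40/21

-40/21


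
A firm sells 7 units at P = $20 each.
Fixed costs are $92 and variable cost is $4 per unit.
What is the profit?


Total Revenue = P * Q = 20 * 7 = $140
Total Cost = FC + VC*Q = 92 + 4*7 = $120
Profit = TR - TC = 140 - 120 = $20

$20


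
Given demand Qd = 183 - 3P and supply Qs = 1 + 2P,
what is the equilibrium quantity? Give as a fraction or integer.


First find equilibrium price:
183 - 3P = 1 + 2P
P* = 182/5 = 182/5
Then substitute into demand:
Q* = 183 - 3 * 182/5 = 369/5

369/5


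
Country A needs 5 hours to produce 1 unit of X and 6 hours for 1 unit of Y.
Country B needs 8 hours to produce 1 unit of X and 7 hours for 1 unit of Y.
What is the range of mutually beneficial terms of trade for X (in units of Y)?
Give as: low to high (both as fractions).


Opportunity cost of X for Country A = hours_X / hours_Y = 5/6 = 5/6 units of Y
Opportunity cost of X for Country B = hours_X / hours_Y = 8/7 = 8/7 units of Y
Terms of trade must be between the two opportunity costs.
Range: 5/6 to 8/7

5/6 to 8/7


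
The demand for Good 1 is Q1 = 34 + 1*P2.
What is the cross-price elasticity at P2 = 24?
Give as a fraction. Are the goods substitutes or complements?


dQ1/dP2 = 1
At P2 = 24: Q1 = 34 + 1*24 = 58
Exy = (dQ1/dP2)(P2/Q1) = 1 * 24 / 58 = 12/29
Since Exy > 0, the goods are substitutes.

12/29 (substitutes)


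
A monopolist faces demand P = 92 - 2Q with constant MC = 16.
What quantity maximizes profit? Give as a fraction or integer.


TR = P*Q = (92 - 2Q)Q = 92Q - 2Q^2
MR = dTR/dQ = 92 - 4Q
Set MR = MC:
92 - 4Q = 16
76 = 4Q
Q* = 76/4 = 19

19


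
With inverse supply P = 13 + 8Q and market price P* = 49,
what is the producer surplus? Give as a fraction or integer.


Minimum supply price (at Q=0): P_min = 13
Quantity supplied at P* = 49:
Q* = (49 - 13)/8 = 9/2
PS = (1/2) * Q* * (P* - P_min)
PS = (1/2) * 9/2 * (49 - 13)
PS = (1/2) * 9/2 * 36 = 81

81


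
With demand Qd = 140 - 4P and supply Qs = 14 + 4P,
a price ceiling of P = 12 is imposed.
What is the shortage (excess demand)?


At P = 12:
Qd = 140 - 4*12 = 92
Qs = 14 + 4*12 = 62
Shortage = Qd - Qs = 92 - 62 = 30

30


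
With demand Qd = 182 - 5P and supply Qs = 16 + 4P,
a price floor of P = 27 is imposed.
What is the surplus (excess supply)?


At P = 27:
Qd = 182 - 5*27 = 47
Qs = 16 + 4*27 = 124
Surplus = Qs - Qd = 124 - 47 = 77

77


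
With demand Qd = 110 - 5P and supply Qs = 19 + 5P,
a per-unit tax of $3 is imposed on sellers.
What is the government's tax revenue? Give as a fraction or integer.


With tax on sellers, new supply: Qs' = 19 + 5(P - 3)
= 4 + 5P
New equilibrium quantity:
Q_new = 57
Tax revenue = tax * Q_new = 3 * 57 = 171

171


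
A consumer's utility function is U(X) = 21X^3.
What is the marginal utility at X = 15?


MU = dU/dX = 21*3*X^(3-1)
MU = 63*X^2
At X = 15:
MU = 63 * 15^2
MU = 63 * 225 = 14175

14175


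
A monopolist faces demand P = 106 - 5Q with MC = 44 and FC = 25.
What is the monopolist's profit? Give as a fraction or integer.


MR = MC: 106 - 10Q = 44
Q* = 31/5
P* = 106 - 5*31/5 = 75
Profit = (P* - MC)*Q* - FC
= (75 - 44)*31/5 - 25
= 31*31/5 - 25
= 961/5 - 25 = 836/5

836/5


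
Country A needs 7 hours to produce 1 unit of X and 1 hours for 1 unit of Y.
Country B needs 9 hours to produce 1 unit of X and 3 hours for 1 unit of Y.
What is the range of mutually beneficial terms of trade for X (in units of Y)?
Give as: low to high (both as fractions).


Opportunity cost of X for Country A = hours_X / hours_Y = 7/1 = 7 units of Y
Opportunity cost of X for Country B = hours_X / hours_Y = 9/3 = 3 units of Y
Terms of trade must be between the two opportunity costs.
Range: 3 to 7

3 to 7


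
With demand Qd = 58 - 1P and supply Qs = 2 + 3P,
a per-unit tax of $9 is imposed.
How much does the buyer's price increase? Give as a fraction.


With a per-unit tax, the buyer's price increase depends on relative slopes.
Supply slope: d = 3, Demand slope: b = 1
Buyer's price increase = d * tax / (b + d)
= 3 * 9 / (1 + 3)
= 27 / 4 = 27/4

27/4


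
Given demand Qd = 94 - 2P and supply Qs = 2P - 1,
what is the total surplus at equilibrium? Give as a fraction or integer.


Find equilibrium: 94 - 2P = 2P - 1
94 + 1 = 4P
P* = 95/4 = 95/4
Q* = 2*95/4 - 1 = 93/2
Inverse demand: P = 47 - Q/2, so P_max = 47
Inverse supply: P = 1/2 + Q/2, so P_min = 1/2
CS = (1/2) * 93/2 * (47 - 95/4) = 8649/16
PS = (1/2) * 93/2 * (95/4 - 1/2) = 8649/16
TS = CS + PS = 8649/16 + 8649/16 = 8649/8

8649/8


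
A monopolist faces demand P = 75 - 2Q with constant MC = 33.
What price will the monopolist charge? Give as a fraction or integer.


MR = 75 - 4Q
Set MR = MC: 75 - 4Q = 33
Q* = 21/2
Substitute into demand:
P* = 75 - 2*21/2 = 54

54


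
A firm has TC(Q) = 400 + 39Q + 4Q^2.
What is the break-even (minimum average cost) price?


AC(Q) = 400/Q + 39 + 4Q
To minimize: dAC/dQ = -400/Q^2 + 4 = 0
Q^2 = 400/4 = 100
Q* = 10
Min AC = 400/10 + 39 + 4*10
Min AC = 40 + 39 + 40 = 119

119


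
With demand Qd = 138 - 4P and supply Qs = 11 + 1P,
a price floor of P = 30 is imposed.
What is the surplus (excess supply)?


At P = 30:
Qd = 138 - 4*30 = 18
Qs = 11 + 1*30 = 41
Surplus = Qs - Qd = 41 - 18 = 23

23


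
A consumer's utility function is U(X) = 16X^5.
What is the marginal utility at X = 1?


MU = dU/dX = 16*5*X^(5-1)
MU = 80*X^4
At X = 1:
MU = 80 * 1^4
MU = 80 * 1 = 80

80


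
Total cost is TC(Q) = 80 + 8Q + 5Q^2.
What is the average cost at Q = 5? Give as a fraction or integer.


TC(5) = 80 + 8*5 + 5*5^2
TC(5) = 80 + 40 + 125 = 245
AC = TC/Q = 245/5 = 49

49


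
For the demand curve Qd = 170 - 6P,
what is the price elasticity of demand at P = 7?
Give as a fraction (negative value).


dQ/dP = -6
At P = 7: Q = 170 - 6*7 = 128
E = (dQ/dP)(P/Q) = (-6)(7/128) = -21/64

-21/64


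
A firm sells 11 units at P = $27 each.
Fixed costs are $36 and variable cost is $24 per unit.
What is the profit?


Total Revenue = P * Q = 27 * 11 = $297
Total Cost = FC + VC*Q = 36 + 24*11 = $300
Profit = TR - TC = 297 - 300 = $-3

$-3


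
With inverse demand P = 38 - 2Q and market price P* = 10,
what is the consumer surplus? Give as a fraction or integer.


Maximum willingness to pay (at Q=0): P_max = 38
Quantity demanded at P* = 10:
Q* = (38 - 10)/2 = 14
CS = (1/2) * Q* * (P_max - P*)
CS = (1/2) * 14 * (38 - 10)
CS = (1/2) * 14 * 28 = 196

196


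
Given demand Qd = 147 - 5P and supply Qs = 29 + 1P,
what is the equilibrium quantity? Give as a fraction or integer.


First find equilibrium price:
147 - 5P = 29 + 1P
P* = 118/6 = 59/3
Then substitute into demand:
Q* = 147 - 5 * 59/3 = 146/3

146/3


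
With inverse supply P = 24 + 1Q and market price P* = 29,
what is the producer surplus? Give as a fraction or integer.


Minimum supply price (at Q=0): P_min = 24
Quantity supplied at P* = 29:
Q* = (29 - 24)/1 = 5
PS = (1/2) * Q* * (P* - P_min)
PS = (1/2) * 5 * (29 - 24)
PS = (1/2) * 5 * 5 = 25/2

25/2


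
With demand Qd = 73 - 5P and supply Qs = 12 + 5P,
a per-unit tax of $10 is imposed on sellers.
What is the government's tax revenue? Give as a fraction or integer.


With tax on sellers, new supply: Qs' = 12 + 5(P - 10)
= 5P - 38
New equilibrium quantity:
Q_new = 35/2
Tax revenue = tax * Q_new = 10 * 35/2 = 175

175


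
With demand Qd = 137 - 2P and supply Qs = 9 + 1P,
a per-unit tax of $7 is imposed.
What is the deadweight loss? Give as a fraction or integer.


Pre-tax equilibrium quantity: Q* = 155/3
Post-tax equilibrium quantity: Q_tax = 47
Reduction in quantity: Q* - Q_tax = 14/3
DWL = (1/2) * tax * (Q* - Q_tax)
DWL = (1/2) * 7 * 14/3 = 49/3

49/3


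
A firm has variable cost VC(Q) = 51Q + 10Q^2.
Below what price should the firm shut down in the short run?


AVC(Q) = VC(Q)/Q = 51 + 10Q
AVC is increasing in Q, so minimum AVC is at Q -> 0+.
Min AVC = 51
The firm should shut down if P < 51.

51


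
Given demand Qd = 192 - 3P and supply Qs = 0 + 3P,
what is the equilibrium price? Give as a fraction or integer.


At equilibrium, Qd = Qs.
192 - 3P = 0 + 3P
192 - 0 = 3P + 3P
192 = 6P
P* = 192/6 = 32

32


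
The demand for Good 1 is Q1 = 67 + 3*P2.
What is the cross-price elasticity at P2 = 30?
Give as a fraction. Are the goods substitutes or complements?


dQ1/dP2 = 3
At P2 = 30: Q1 = 67 + 3*30 = 157
Exy = (dQ1/dP2)(P2/Q1) = 3 * 30 / 157 = 90/157
Since Exy > 0, the goods are substitutes.

90/157 (substitutes)


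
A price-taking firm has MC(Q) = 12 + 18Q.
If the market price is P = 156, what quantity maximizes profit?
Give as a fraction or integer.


In perfect competition, profit is maximized where P = MC.
156 = 12 + 18Q
144 = 18Q
Q* = 144/18 = 8

8


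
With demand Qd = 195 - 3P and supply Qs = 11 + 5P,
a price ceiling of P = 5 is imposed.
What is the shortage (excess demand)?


At P = 5:
Qd = 195 - 3*5 = 180
Qs = 11 + 5*5 = 36
Shortage = Qd - Qs = 180 - 36 = 144

144


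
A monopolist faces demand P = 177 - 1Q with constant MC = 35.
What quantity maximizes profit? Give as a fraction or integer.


TR = P*Q = (177 - 1Q)Q = 177Q - 1Q^2
MR = dTR/dQ = 177 - 2Q
Set MR = MC:
177 - 2Q = 35
142 = 2Q
Q* = 142/2 = 71

71


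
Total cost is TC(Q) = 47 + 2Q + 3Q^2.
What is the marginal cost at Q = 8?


MC = dTC/dQ = 2 + 2*3*Q
At Q = 8:
MC = 2 + 6*8
MC = 2 + 48 = 50

50


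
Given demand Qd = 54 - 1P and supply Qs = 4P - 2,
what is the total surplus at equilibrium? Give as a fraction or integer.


Find equilibrium: 54 - 1P = 4P - 2
54 + 2 = 5P
P* = 56/5 = 56/5
Q* = 4*56/5 - 2 = 214/5
Inverse demand: P = 54 - Q/1, so P_max = 54
Inverse supply: P = 1/2 + Q/4, so P_min = 1/2
CS = (1/2) * 214/5 * (54 - 56/5) = 22898/25
PS = (1/2) * 214/5 * (56/5 - 1/2) = 11449/50
TS = CS + PS = 22898/25 + 11449/50 = 11449/10

11449/10


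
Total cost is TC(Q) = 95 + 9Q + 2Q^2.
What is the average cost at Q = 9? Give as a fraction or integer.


TC(9) = 95 + 9*9 + 2*9^2
TC(9) = 95 + 81 + 162 = 338
AC = TC/Q = 338/9 = 338/9

338/9


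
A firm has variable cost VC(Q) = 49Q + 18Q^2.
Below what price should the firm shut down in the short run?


AVC(Q) = VC(Q)/Q = 49 + 18Q
AVC is increasing in Q, so minimum AVC is at Q -> 0+.
Min AVC = 49
The firm should shut down if P < 49.

49


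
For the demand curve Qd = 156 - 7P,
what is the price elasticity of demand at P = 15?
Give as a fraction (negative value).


dQ/dP = -7
At P = 15: Q = 156 - 7*15 = 51
E = (dQ/dP)(P/Q) = (-7)(15/51) = -35/17

-35/17


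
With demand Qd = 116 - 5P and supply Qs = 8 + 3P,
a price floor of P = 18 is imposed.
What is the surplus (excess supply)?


At P = 18:
Qd = 116 - 5*18 = 26
Qs = 8 + 3*18 = 62
Surplus = Qs - Qd = 62 - 26 = 36

36


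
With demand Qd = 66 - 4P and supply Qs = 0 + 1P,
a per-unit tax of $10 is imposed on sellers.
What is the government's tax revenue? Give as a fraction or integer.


With tax on sellers, new supply: Qs' = 0 + 1(P - 10)
= 1P - 10
New equilibrium quantity:
Q_new = 26/5
Tax revenue = tax * Q_new = 10 * 26/5 = 52

52


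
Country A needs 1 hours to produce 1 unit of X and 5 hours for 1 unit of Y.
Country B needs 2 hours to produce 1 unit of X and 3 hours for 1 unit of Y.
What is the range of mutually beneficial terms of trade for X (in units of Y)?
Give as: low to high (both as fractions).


Opportunity cost of X for Country A = hours_X / hours_Y = 1/5 = 1/5 units of Y
Opportunity cost of X for Country B = hours_X / hours_Y = 2/3 = 2/3 units of Y
Terms of trade must be between the two opportunity costs.
Range: 1/5 to 2/3

1/5 to 2/3


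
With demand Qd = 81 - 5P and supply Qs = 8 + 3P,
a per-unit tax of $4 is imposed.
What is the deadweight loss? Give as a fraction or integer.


Pre-tax equilibrium quantity: Q* = 283/8
Post-tax equilibrium quantity: Q_tax = 223/8
Reduction in quantity: Q* - Q_tax = 15/2
DWL = (1/2) * tax * (Q* - Q_tax)
DWL = (1/2) * 4 * 15/2 = 15

15


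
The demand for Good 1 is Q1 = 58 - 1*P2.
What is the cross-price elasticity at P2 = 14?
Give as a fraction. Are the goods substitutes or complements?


dQ1/dP2 = -1
At P2 = 14: Q1 = 58 - 1*14 = 44
Exy = (dQ1/dP2)(P2/Q1) = -1 * 14 / 44 = -7/22
Since Exy < 0, the goods are complements.

-7/22 (complements)


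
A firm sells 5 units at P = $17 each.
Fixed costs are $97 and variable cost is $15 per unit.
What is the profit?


Total Revenue = P * Q = 17 * 5 = $85
Total Cost = FC + VC*Q = 97 + 15*5 = $172
Profit = TR - TC = 85 - 172 = $-87

$-87


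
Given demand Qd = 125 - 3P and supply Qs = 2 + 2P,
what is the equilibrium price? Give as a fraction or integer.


At equilibrium, Qd = Qs.
125 - 3P = 2 + 2P
125 - 2 = 3P + 2P
123 = 5P
P* = 123/5 = 123/5

123/5


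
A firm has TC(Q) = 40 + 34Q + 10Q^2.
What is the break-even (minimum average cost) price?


AC(Q) = 40/Q + 34 + 10Q
To minimize: dAC/dQ = -40/Q^2 + 10 = 0
Q^2 = 40/10 = 4
Q* = 2
Min AC = 40/2 + 34 + 10*2
Min AC = 20 + 34 + 20 = 74

74


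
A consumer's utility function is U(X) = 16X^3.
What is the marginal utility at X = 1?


MU = dU/dX = 16*3*X^(3-1)
MU = 48*X^2
At X = 1:
MU = 48 * 1^2
MU = 48 * 1 = 48

48


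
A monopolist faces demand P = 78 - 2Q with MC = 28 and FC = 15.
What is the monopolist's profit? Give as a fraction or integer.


MR = MC: 78 - 4Q = 28
Q* = 25/2
P* = 78 - 2*25/2 = 53
Profit = (P* - MC)*Q* - FC
= (53 - 28)*25/2 - 15
= 25*25/2 - 15
= 625/2 - 15 = 595/2

595/2


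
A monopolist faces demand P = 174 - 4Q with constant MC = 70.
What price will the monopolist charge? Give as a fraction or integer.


MR = 174 - 8Q
Set MR = MC: 174 - 8Q = 70
Q* = 13
Substitute into demand:
P* = 174 - 4*13 = 122

122


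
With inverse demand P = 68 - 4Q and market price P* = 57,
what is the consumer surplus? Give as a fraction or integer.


Maximum willingness to pay (at Q=0): P_max = 68
Quantity demanded at P* = 57:
Q* = (68 - 57)/4 = 11/4
CS = (1/2) * Q* * (P_max - P*)
CS = (1/2) * 11/4 * (68 - 57)
CS = (1/2) * 11/4 * 11 = 121/8

121/8


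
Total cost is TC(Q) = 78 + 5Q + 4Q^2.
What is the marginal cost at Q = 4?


MC = dTC/dQ = 5 + 2*4*Q
At Q = 4:
MC = 5 + 8*4
MC = 5 + 32 = 37

37


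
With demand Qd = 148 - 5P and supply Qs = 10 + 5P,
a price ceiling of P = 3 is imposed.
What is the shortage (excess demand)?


At P = 3:
Qd = 148 - 5*3 = 133
Qs = 10 + 5*3 = 25
Shortage = Qd - Qs = 133 - 25 = 108

108


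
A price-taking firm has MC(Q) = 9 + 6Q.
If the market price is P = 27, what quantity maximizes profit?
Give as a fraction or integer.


In perfect competition, profit is maximized where P = MC.
27 = 9 + 6Q
18 = 6Q
Q* = 18/6 = 3

3


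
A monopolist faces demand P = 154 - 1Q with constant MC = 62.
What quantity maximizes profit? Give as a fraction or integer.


TR = P*Q = (154 - 1Q)Q = 154Q - 1Q^2
MR = dTR/dQ = 154 - 2Q
Set MR = MC:
154 - 2Q = 62
92 = 2Q
Q* = 92/2 = 46

46


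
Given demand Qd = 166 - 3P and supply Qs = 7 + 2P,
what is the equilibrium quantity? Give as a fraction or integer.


First find equilibrium price:
166 - 3P = 7 + 2P
P* = 159/5 = 159/5
Then substitute into demand:
Q* = 166 - 3 * 159/5 = 353/5

353/5


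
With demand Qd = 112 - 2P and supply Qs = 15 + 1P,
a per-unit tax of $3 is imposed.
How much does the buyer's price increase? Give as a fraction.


With a per-unit tax, the buyer's price increase depends on relative slopes.
Supply slope: d = 1, Demand slope: b = 2
Buyer's price increase = d * tax / (b + d)
= 1 * 3 / (2 + 1)
= 3 / 3 = 1

1


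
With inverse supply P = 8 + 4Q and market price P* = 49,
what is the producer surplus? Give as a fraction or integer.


Minimum supply price (at Q=0): P_min = 8
Quantity supplied at P* = 49:
Q* = (49 - 8)/4 = 41/4
PS = (1/2) * Q* * (P* - P_min)
PS = (1/2) * 41/4 * (49 - 8)
PS = (1/2) * 41/4 * 41 = 1681/8

1681/8


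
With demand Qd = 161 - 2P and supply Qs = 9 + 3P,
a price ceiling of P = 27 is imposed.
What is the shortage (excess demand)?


At P = 27:
Qd = 161 - 2*27 = 107
Qs = 9 + 3*27 = 90
Shortage = Qd - Qs = 107 - 90 = 17

17


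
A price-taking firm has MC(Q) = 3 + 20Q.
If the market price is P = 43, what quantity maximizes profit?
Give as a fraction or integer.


In perfect competition, profit is maximized where P = MC.
43 = 3 + 20Q
40 = 20Q
Q* = 40/20 = 2

2


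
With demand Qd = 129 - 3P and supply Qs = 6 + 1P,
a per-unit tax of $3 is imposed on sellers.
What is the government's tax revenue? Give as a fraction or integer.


With tax on sellers, new supply: Qs' = 6 + 1(P - 3)
= 3 + 1P
New equilibrium quantity:
Q_new = 69/2
Tax revenue = tax * Q_new = 3 * 69/2 = 207/2

207/2


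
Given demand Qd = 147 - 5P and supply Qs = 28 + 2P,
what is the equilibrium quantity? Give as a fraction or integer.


First find equilibrium price:
147 - 5P = 28 + 2P
P* = 119/7 = 17
Then substitute into demand:
Q* = 147 - 5 * 17 = 62

62


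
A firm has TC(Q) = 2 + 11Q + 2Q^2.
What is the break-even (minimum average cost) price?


AC(Q) = 2/Q + 11 + 2Q
To minimize: dAC/dQ = -2/Q^2 + 2 = 0
Q^2 = 2/2 = 1
Q* = 1
Min AC = 2/1 + 11 + 2*1
Min AC = 2 + 11 + 2 = 15

15


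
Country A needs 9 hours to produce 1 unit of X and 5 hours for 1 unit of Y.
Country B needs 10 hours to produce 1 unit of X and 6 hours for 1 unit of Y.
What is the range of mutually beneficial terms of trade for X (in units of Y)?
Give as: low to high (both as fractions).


Opportunity cost of X for Country A = hours_X / hours_Y = 9/5 = 9/5 units of Y
Opportunity cost of X for Country B = hours_X / hours_Y = 10/6 = 5/3 units of Y
Terms of trade must be between the two opportunity costs.
Range: 5/3 to 9/5

5/3 to 9/5


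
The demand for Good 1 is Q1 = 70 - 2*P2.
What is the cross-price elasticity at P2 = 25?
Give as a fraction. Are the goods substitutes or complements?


dQ1/dP2 = -2
At P2 = 25: Q1 = 70 - 2*25 = 20
Exy = (dQ1/dP2)(P2/Q1) = -2 * 25 / 20 = -5/2
Since Exy < 0, the goods are complements.

-5/2 (complements)


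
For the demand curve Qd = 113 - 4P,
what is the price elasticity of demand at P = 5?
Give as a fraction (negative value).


dQ/dP = -4
At P = 5: Q = 113 - 4*5 = 93
E = (dQ/dP)(P/Q) = (-4)(5/93) = -20/93

-20/93


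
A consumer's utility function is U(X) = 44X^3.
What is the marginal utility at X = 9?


MU = dU/dX = 44*3*X^(3-1)
MU = 132*X^2
At X = 9:
MU = 132 * 9^2
MU = 132 * 81 = 10692

10692


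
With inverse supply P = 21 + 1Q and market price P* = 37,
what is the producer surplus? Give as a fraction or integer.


Minimum supply price (at Q=0): P_min = 21
Quantity supplied at P* = 37:
Q* = (37 - 21)/1 = 16
PS = (1/2) * Q* * (P* - P_min)
PS = (1/2) * 16 * (37 - 21)
PS = (1/2) * 16 * 16 = 128

128


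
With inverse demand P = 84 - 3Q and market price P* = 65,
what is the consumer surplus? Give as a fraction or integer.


Maximum willingness to pay (at Q=0): P_max = 84
Quantity demanded at P* = 65:
Q* = (84 - 65)/3 = 19/3
CS = (1/2) * Q* * (P_max - P*)
CS = (1/2) * 19/3 * (84 - 65)
CS = (1/2) * 19/3 * 19 = 361/6

361/6


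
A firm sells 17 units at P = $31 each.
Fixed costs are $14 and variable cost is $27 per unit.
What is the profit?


Total Revenue = P * Q = 31 * 17 = $527
Total Cost = FC + VC*Q = 14 + 27*17 = $473
Profit = TR - TC = 527 - 473 = $54

$54


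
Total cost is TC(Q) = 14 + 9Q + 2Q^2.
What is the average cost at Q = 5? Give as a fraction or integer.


TC(5) = 14 + 9*5 + 2*5^2
TC(5) = 14 + 45 + 50 = 109
AC = TC/Q = 109/5 = 109/5

109/5


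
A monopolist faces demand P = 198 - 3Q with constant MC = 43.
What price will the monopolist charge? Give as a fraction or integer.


MR = 198 - 6Q
Set MR = MC: 198 - 6Q = 43
Q* = 155/6
Substitute into demand:
P* = 198 - 3*155/6 = 241/2

241/2


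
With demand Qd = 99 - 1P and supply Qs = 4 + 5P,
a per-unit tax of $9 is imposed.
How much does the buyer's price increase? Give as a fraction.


With a per-unit tax, the buyer's price increase depends on relative slopes.
Supply slope: d = 5, Demand slope: b = 1
Buyer's price increase = d * tax / (b + d)
= 5 * 9 / (1 + 5)
= 45 / 6 = 15/2

15/2


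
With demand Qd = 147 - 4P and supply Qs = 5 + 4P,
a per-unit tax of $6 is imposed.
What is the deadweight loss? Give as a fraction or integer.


Pre-tax equilibrium quantity: Q* = 76
Post-tax equilibrium quantity: Q_tax = 64
Reduction in quantity: Q* - Q_tax = 12
DWL = (1/2) * tax * (Q* - Q_tax)
DWL = (1/2) * 6 * 12 = 36

36


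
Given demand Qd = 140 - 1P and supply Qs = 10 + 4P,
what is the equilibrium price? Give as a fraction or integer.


At equilibrium, Qd = Qs.
140 - 1P = 10 + 4P
140 - 10 = 1P + 4P
130 = 5P
P* = 130/5 = 26

26


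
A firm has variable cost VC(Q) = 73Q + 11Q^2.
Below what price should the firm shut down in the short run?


AVC(Q) = VC(Q)/Q = 73 + 11Q
AVC is increasing in Q, so minimum AVC is at Q -> 0+.
Min AVC = 73
The firm should shut down if P < 73.

73


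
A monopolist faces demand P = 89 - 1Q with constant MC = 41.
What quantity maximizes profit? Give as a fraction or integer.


TR = P*Q = (89 - 1Q)Q = 89Q - 1Q^2
MR = dTR/dQ = 89 - 2Q
Set MR = MC:
89 - 2Q = 41
48 = 2Q
Q* = 48/2 = 24

24


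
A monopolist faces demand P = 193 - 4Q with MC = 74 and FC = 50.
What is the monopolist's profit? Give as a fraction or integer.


MR = MC: 193 - 8Q = 74
Q* = 119/8
P* = 193 - 4*119/8 = 267/2
Profit = (P* - MC)*Q* - FC
= (267/2 - 74)*119/8 - 50
= 119/2*119/8 - 50
= 14161/16 - 50 = 13361/16

13361/16


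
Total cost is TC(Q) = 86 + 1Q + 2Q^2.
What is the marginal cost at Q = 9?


MC = dTC/dQ = 1 + 2*2*Q
At Q = 9:
MC = 1 + 4*9
MC = 1 + 36 = 37

37


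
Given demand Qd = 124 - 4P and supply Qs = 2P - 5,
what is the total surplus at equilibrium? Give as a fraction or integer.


Find equilibrium: 124 - 4P = 2P - 5
124 + 5 = 6P
P* = 129/6 = 43/2
Q* = 2*43/2 - 5 = 38
Inverse demand: P = 31 - Q/4, so P_max = 31
Inverse supply: P = 5/2 + Q/2, so P_min = 5/2
CS = (1/2) * 38 * (31 - 43/2) = 361/2
PS = (1/2) * 38 * (43/2 - 5/2) = 361
TS = CS + PS = 361/2 + 361 = 1083/2

1083/2


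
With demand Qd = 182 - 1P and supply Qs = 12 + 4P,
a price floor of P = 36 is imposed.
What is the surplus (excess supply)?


At P = 36:
Qd = 182 - 1*36 = 146
Qs = 12 + 4*36 = 156
Surplus = Qs - Qd = 156 - 146 = 10

10


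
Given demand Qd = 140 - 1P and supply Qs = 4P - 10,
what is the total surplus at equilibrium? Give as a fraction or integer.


Find equilibrium: 140 - 1P = 4P - 10
140 + 10 = 5P
P* = 150/5 = 30
Q* = 4*30 - 10 = 110
Inverse demand: P = 140 - Q/1, so P_max = 140
Inverse supply: P = 5/2 + Q/4, so P_min = 5/2
CS = (1/2) * 110 * (140 - 30) = 6050
PS = (1/2) * 110 * (30 - 5/2) = 3025/2
TS = CS + PS = 6050 + 3025/2 = 15125/2

15125/2


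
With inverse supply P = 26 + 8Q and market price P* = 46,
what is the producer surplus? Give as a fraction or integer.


Minimum supply price (at Q=0): P_min = 26
Quantity supplied at P* = 46:
Q* = (46 - 26)/8 = 5/2
PS = (1/2) * Q* * (P* - P_min)
PS = (1/2) * 5/2 * (46 - 26)
PS = (1/2) * 5/2 * 20 = 25

25


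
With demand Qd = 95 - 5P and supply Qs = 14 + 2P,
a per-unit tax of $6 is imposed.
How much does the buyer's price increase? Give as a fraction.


With a per-unit tax, the buyer's price increase depends on relative slopes.
Supply slope: d = 2, Demand slope: b = 5
Buyer's price increase = d * tax / (b + d)
= 2 * 6 / (5 + 2)
= 12 / 7 = 12/7

12/7
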